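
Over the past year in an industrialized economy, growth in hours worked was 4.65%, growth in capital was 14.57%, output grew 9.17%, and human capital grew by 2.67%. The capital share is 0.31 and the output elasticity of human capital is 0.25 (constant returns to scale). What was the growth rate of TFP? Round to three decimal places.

Labor's share = 1 − 0.31 − 0.25 = 0.44.
Capital: 0.31 × 14.57 = 4.5167 pp.
Human capital: 0.25 × 2.67 = 0.6675 pp.
Hours worked: 0.44 × 4.65 = 2.046 pp.
TFP growth = 9.17 − 7.2302 = 1.9398%.

TFP growth was 1.940%.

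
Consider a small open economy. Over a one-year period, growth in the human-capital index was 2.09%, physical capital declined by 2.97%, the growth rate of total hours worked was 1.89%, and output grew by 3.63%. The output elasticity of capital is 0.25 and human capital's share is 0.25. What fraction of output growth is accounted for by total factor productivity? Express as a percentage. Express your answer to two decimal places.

Total factor productivity accounted for 80.03% of growth.

Labor's share = 1 − 0.25 − 0.25 = 0.5.
Physical capital: 0.25 × (-2.97) = -0.7425 pp.
The human-capital index: 0.25 × 2.09 = 0.5225 pp.
Total hours worked: 0.5 × 1.89 = 0.945 pp.
TFP growth = 3.63 − 0.725 = 2.905%.
TFP share of growth = 2.905 / 3.63 × 100 = 80.0275%.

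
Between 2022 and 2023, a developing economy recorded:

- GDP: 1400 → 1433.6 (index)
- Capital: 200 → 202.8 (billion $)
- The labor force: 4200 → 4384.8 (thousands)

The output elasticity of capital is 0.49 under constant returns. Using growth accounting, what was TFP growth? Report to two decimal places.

GDP growth = (1433.6 − 1400) / 1400 = 2.4%.
Capital growth = (202.8 − 200) / 200 = 1.4%.
The labor force growth = (4384.8 − 4200) / 4200 = 4.4%.
Labor's share = 1 − 0.49 = 0.51.
Capital: 0.49 × 1.4 = 0.686 pp.
The labor force: 0.51 × 4.4 = 2.244 pp.
TFP growth = 2.4 − 2.93 = -0.53%.

-0.53%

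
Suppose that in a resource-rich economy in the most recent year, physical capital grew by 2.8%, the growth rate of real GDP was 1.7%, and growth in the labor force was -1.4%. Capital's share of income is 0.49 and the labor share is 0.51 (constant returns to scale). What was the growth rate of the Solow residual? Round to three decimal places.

1.042%

Labor's share = 1 − 0.49 = 0.51.
Physical capital: 0.49 × 2.8 = 1.372 pp.
The labor force: 0.51 × (-1.4) = -0.714 pp.
TFP growth = 1.7 − 0.658 = 1.042%.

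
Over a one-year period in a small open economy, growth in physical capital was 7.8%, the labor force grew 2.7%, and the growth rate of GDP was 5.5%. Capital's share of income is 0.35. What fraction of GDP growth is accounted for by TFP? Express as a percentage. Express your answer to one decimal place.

Labor's share = 1 − 0.35 = 0.65.
Physical capital: 0.35 × 7.8 = 2.73 pp.
The labor force: 0.65 × 2.7 = 1.755 pp.
TFP growth = 5.5 − 4.485 = 1.015%.
TFP share of growth = 1.015 / 5.5 × 100 = 18.455%.

TFP accounted for 18.5% of growth.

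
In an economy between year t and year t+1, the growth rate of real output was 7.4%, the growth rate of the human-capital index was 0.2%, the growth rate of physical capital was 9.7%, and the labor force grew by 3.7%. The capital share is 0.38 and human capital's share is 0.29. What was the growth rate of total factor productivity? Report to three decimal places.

Total factor productivity grew 2.435%.

Labor's share = 1 − 0.38 − 0.29 = 0.33.
Physical capital: 0.38 × 9.7 = 3.686 pp.
The human-capital index: 0.29 × 0.2 = 0.058 pp.
The labor force: 0.33 × 3.7 = 1.221 pp.
TFP growth = 7.4 − 4.965 = 2.435%.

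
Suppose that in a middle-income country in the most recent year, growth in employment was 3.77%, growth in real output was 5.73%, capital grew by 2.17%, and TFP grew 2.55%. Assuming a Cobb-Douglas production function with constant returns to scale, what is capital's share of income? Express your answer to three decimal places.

Capital's share of income is 0.369.

gY = gA + α·gK + (1−α)·gL, so gY − gA − gL = α(gK − gL).
5.73 − 2.55 − 3.77 = α × (2.17 − 3.77).
-0.59 = -1.6 α, so α = 0.36875.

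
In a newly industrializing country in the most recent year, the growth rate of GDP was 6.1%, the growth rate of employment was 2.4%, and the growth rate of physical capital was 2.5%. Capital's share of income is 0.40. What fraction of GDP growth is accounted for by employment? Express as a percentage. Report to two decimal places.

23.61%

Labor's share = 1 − 0.4 = 0.6.
Employment contributed 0.6 × 2.4 = 1.44 pp.
Share of growth = 1.44 / 6.1 × 100 = 23.6066%.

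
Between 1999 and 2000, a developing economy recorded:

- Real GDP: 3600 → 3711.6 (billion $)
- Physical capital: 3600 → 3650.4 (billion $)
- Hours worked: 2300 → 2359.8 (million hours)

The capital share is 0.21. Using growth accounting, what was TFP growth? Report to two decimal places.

Real GDP growth = (3711.6 − 3600) / 3600 = 3.1%.
Physical capital growth = (3650.4 − 3600) / 3600 = 1.4%.
Hours worked growth = (2359.8 − 2300) / 2300 = 2.6%.
Labor's share = 1 − 0.21 = 0.79.
Physical capital: 0.21 × 1.4 = 0.294 pp.
Hours worked: 0.79 × 2.6 = 2.054 pp.
TFP growth = 3.1 − 2.348 = 0.752%.

TFP growth was 0.75%.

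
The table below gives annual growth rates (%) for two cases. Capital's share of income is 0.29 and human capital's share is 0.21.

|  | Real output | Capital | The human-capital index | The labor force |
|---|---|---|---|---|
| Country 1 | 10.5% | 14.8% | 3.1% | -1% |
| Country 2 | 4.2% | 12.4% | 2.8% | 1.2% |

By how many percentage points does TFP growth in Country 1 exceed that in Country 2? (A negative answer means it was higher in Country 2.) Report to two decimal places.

Labor's share = 1 − 0.29 − 0.21 = 0.5.
Country 1: TFP = 10.5 − 4.292 − 0.651 + 0.5 = 6.057%.
Country 2: TFP = 4.2 − 3.596 − 0.588 − 0.6 = -0.584%.
Difference = 6.057 − (-0.584) = 6.641 pp.

6.64 percentage points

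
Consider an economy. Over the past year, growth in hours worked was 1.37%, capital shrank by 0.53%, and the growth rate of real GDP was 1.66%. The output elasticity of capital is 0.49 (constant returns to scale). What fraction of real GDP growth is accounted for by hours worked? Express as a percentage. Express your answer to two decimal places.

Hours worked accounted for 42.09% of growth.

Labor's share = 1 − 0.49 = 0.51.
Hours worked contributed 0.51 × 1.37 = 0.6987 pp.
Share of growth = 0.6987 / 1.66 × 100 = 42.0904%.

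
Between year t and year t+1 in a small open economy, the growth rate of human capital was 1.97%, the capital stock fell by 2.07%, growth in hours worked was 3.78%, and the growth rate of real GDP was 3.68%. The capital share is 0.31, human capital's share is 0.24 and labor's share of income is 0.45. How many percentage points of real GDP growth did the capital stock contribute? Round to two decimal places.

Contribution = share × growth = 0.31 × (-2.07) = -0.6417 pp.

-0.64 percentage points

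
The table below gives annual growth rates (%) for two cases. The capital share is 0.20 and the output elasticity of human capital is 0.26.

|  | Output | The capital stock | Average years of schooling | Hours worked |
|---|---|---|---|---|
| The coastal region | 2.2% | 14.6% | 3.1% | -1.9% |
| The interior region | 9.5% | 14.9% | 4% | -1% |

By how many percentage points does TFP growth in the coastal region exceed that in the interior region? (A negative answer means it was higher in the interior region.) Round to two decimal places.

-6.52 percentage points

Labor's share = 1 − 0.2 − 0.26 = 0.54.
The coastal region: TFP = 2.2 − 2.92 − 0.806 + 1.026 = -0.5%.
The interior region: TFP = 9.5 − 2.98 − 1.04 + 0.54 = 6.02%.
Difference = -0.5 − (6.02) = -6.52 pp.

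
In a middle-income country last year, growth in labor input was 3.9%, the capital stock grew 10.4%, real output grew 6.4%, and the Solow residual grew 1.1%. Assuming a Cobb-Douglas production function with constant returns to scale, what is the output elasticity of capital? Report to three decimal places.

The output elasticity of capital is 0.215.

gY = gA + α·gK + (1−α)·gL, so gY − gA − gL = α(gK − gL).
6.4 − 1.1 − 3.9 = α × (10.4 − 3.9).
1.4 = 6.5 α, so α = 0.21538.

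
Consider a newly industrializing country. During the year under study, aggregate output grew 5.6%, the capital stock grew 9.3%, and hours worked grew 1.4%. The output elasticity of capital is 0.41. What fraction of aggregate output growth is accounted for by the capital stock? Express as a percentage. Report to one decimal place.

The capital stock accounted for 68.1% of growth.

The capital stock contributed 0.41 × 9.3 = 3.813 pp.
Share of growth = 3.813 / 5.6 × 100 = 68.089%.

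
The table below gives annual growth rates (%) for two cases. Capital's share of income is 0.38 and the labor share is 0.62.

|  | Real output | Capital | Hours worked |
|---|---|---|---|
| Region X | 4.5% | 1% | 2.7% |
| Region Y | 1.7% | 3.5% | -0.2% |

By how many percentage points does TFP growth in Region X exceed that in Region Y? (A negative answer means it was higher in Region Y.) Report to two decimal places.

Labor's share = 1 − 0.38 = 0.62.
Region X: TFP = 4.5 − 0.38 − 1.674 = 2.446%.
Region Y: TFP = 1.7 − 1.33 + 0.124 = 0.494%.
Difference = 2.446 − (0.494) = 1.952 pp.

1.95 percentage points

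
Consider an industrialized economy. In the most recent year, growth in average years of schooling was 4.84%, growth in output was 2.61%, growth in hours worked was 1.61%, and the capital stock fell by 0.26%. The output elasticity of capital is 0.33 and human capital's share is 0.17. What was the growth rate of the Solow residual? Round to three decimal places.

The Solow residual grew 1.068%.

Labor's share = 1 − 0.33 − 0.17 = 0.5.
The capital stock: 0.33 × (-0.26) = -0.0858 pp.
Average years of schooling: 0.17 × 4.84 = 0.8228 pp.
Hours worked: 0.5 × 1.61 = 0.805 pp.
TFP growth = 2.61 − 1.542 = 1.068%.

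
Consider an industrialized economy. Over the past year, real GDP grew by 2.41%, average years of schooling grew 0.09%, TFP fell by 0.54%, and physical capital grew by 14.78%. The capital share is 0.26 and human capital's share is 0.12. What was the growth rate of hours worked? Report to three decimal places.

Labor's share = 1 − 0.26 − 0.12 = 0.62.
gY = gA + 0.26×14.78 + 0.12×0.09 + 0.62×g.
0.62×g = 2.41 + 0.54 − 3.8536 = -0.9036.
g = -0.9036 / 0.62 = -1.45742%.

-1.457%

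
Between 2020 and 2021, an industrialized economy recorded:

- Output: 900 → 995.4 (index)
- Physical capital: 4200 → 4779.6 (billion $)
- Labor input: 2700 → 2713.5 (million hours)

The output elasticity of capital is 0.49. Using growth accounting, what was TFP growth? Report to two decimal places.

TFP growth was 3.58%.

Output growth = (995.4 − 900) / 900 = 10.6%.
Physical capital growth = (4779.6 − 4200) / 4200 = 13.8%.
Labor input growth = (2713.5 − 2700) / 2700 = 0.5%.
Labor's share = 1 − 0.49 = 0.51.
Physical capital: 0.49 × 13.8 = 6.762 pp.
Labor input: 0.51 × 0.5 = 0.255 pp.
TFP growth = 10.6 − 7.017 = 3.583%.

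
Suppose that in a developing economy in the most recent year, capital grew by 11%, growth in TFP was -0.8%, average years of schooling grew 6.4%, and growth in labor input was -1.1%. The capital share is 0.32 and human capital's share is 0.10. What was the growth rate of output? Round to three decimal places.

Output growth was 2.722%.

Labor's share = 1 − 0.32 − 0.1 = 0.58.
Capital: 0.32 × 11 = 3.52 pp.
Average years of schooling: 0.1 × 6.4 = 0.64 pp.
Labor input: 0.58 × (-1.1) = -0.638 pp.
Output growth = -0.8 + 3.522 = 2.722%.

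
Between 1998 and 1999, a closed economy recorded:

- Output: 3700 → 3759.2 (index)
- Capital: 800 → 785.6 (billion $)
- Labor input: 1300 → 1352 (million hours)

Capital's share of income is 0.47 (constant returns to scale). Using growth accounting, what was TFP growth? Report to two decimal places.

Output growth = (3759.2 − 3700) / 3700 = 1.6%.
Capital growth = (785.6 − 800) / 800 = -1.8%.
Labor input growth = (1352 − 1300) / 1300 = 4%.
Labor's share = 1 − 0.47 = 0.53.
Capital: 0.47 × (-1.8) = -0.846 pp.
Labor input: 0.53 × 4 = 2.12 pp.
TFP growth = 1.6 − 1.274 = 0.326%.

0.33%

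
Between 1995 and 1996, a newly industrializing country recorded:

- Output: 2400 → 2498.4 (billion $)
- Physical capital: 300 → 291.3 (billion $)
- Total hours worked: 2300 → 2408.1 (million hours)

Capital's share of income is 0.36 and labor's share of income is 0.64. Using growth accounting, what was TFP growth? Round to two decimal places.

2.14%

Output growth = (2498.4 − 2400) / 2400 = 4.1%.
Physical capital growth = (291.3 − 300) / 300 = -2.9%.
Total hours worked growth = (2408.1 − 2300) / 2300 = 4.7%.
Labor's share = 1 − 0.36 = 0.64.
Physical capital: 0.36 × (-2.9) = -1.044 pp.
Total hours worked: 0.64 × 4.7 = 3.008 pp.
TFP growth = 4.1 − 1.964 = 2.136%.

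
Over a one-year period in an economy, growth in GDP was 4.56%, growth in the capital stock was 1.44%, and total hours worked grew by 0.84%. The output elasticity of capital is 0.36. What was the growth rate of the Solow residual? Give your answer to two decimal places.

Labor's share = 1 − 0.36 = 0.64.
The capital stock: 0.36 × 1.44 = 0.5184 pp.
Total hours worked: 0.64 × 0.84 = 0.5376 pp.
TFP growth = 4.56 − 1.056 = 3.504%.

3.50%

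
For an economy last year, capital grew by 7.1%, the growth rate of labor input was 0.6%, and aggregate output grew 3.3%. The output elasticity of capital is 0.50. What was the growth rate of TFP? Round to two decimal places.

Labor's share = 1 − 0.5 = 0.5.
Capital: 0.5 × 7.1 = 3.55 pp.
Labor input: 0.5 × 0.6 = 0.3 pp.
TFP growth = 3.3 − 3.85 = -0.55%.

-0.55%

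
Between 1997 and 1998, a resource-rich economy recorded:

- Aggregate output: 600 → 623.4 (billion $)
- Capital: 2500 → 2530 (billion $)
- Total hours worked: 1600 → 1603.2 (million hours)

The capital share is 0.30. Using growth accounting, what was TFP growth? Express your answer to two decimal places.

3.40%

Aggregate output growth = (623.4 − 600) / 600 = 3.9%.
Capital growth = (2530 − 2500) / 2500 = 1.2%.
Total hours worked growth = (1603.2 − 1600) / 1600 = 0.2%.
Labor's share = 1 − 0.3 = 0.7.
Capital: 0.3 × 1.2 = 0.36 pp.
Total hours worked: 0.7 × 0.2 = 0.14 pp.
TFP growth = 3.9 − 0.5 = 3.4%.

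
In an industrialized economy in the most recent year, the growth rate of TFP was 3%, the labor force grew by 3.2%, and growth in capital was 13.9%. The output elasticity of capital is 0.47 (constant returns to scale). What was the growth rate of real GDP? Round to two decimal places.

11.23%

Labor's share = 1 − 0.47 = 0.53.
Capital: 0.47 × 13.9 = 6.533 pp.
The labor force: 0.53 × 3.2 = 1.696 pp.
Output growth = 3 + 8.229 = 11.229%.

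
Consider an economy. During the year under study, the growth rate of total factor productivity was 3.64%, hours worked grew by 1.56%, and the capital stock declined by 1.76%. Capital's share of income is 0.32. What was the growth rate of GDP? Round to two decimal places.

GDP grew 4.14%.

Labor's share = 1 − 0.32 = 0.68.
The capital stock: 0.32 × (-1.76) = -0.5632 pp.
Hours worked: 0.68 × 1.56 = 1.0608 pp.
Output growth = 3.64 + 0.4976 = 4.1376%.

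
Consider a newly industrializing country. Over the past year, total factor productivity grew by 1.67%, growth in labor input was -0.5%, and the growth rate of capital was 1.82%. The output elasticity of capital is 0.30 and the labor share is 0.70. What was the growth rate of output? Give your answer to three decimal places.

Labor's share = 1 − 0.3 = 0.7.
Capital: 0.3 × 1.82 = 0.546 pp.
Labor input: 0.7 × (-0.5) = -0.35 pp.
Output growth = 1.67 + 0.196 = 1.866%.

Output grew 1.866%.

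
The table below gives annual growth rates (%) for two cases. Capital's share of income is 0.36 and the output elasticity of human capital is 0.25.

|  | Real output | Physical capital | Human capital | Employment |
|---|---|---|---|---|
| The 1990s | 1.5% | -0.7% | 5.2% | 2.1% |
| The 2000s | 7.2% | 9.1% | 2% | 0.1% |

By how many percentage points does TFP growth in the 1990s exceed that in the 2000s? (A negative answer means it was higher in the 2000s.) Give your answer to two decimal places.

-3.75 percentage points

Labor's share = 1 − 0.36 − 0.25 = 0.39.
The 1990s: TFP = 1.5 + 0.252 − 1.3 − 0.819 = -0.367%.
The 2000s: TFP = 7.2 − 3.276 − 0.5 − 0.039 = 3.385%.
Difference = -0.367 − (3.385) = -3.752 pp.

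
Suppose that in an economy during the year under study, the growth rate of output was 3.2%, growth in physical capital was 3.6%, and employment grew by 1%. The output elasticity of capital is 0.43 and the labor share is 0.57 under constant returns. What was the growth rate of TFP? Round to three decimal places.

1.082%

Labor's share = 1 − 0.43 = 0.57.
Physical capital: 0.43 × 3.6 = 1.548 pp.
Employment: 0.57 × 1 = 0.57 pp.
TFP growth = 3.2 − 2.118 = 1.082%.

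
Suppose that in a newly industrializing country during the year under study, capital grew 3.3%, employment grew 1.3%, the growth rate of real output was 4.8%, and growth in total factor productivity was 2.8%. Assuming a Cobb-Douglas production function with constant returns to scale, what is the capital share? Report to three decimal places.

gY = gA + α·gK + (1−α)·gL, so gY − gA − gL = α(gK − gL).
4.8 − 2.8 − 1.3 = α × (3.3 − 1.3).
0.7 = 2 α, so α = 0.35.

0.350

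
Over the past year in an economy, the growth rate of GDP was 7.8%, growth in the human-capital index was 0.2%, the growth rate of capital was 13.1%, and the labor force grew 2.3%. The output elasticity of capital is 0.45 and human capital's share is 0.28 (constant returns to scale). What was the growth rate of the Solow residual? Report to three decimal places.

1.228%

Labor's share = 1 − 0.45 − 0.28 = 0.27.
Capital: 0.45 × 13.1 = 5.895 pp.
The human-capital index: 0.28 × 0.2 = 0.056 pp.
The labor force: 0.27 × 2.3 = 0.621 pp.
TFP growth = 7.8 − 6.572 = 1.228%.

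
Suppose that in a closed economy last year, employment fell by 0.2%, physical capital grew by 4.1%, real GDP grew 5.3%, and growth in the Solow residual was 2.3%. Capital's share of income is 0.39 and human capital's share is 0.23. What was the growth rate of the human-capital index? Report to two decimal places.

Labor's share = 1 − 0.39 − 0.23 = 0.38.
gY = gA + 0.39×4.1 + 0.38×(-0.2) + 0.23×g.
0.23×g = 5.3 − 2.3 − 1.523 = 1.477.
g = 1.477 / 0.23 = 6.4217%.

The human-capital index growth was 6.42%.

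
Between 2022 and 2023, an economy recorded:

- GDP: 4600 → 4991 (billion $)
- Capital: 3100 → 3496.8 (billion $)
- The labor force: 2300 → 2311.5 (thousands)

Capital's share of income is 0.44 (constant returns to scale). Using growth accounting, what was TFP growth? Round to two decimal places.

TFP grew 2.59%.

GDP growth = (4991 − 4600) / 4600 = 8.5%.
Capital growth = (3496.8 − 3100) / 3100 = 12.8%.
The labor force growth = (2311.5 − 2300) / 2300 = 0.5%.
Labor's share = 1 − 0.44 = 0.56.
Capital: 0.44 × 12.8 = 5.632 pp.
The labor force: 0.56 × 0.5 = 0.28 pp.
TFP growth = 8.5 − 5.912 = 2.588%.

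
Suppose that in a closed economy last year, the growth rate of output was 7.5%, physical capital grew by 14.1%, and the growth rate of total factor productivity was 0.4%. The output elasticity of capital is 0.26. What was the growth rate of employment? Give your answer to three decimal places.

Labor's share = 1 − 0.26 = 0.74.
gY = gA + 0.26×14.1 + 0.74×g.
0.74×g = 7.5 − 0.4 − 3.666 = 3.434.
g = 3.434 / 0.74 = 4.64054%.

4.641%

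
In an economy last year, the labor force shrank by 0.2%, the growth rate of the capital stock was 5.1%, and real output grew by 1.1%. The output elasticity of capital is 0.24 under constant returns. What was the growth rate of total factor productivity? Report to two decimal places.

Labor's share = 1 − 0.24 = 0.76.
The capital stock: 0.24 × 5.1 = 1.224 pp.
The labor force: 0.76 × (-0.2) = -0.152 pp.
TFP growth = 1.1 − 1.072 = 0.028%.

Total factor productivity growth was 0.03%.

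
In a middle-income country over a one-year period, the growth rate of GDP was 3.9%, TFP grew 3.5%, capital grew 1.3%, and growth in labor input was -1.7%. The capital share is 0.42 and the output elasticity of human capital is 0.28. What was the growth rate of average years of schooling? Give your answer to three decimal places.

Labor's share = 1 − 0.42 − 0.28 = 0.3.
gY = gA + 0.42×1.3 + 0.3×(-1.7) + 0.28×g.
0.28×g = 3.9 − 3.5 − 0.036 = 0.364.
g = 0.364 / 0.28 = 1.3%.

Average years of schooling growth was 1.300%.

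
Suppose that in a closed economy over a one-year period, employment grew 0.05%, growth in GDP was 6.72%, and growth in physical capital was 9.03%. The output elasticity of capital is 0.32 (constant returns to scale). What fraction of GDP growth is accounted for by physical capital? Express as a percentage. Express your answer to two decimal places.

43.00%

Physical capital contributed 0.32 × 9.03 = 2.8896 pp.
Share of growth = 2.8896 / 6.72 × 100 = 43%.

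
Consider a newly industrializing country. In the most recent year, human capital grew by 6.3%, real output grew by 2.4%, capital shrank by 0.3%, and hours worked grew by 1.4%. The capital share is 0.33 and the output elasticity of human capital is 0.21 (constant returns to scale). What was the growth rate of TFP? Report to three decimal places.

0.532%

Labor's share = 1 − 0.33 − 0.21 = 0.46.
Capital: 0.33 × (-0.3) = -0.099 pp.
Human capital: 0.21 × 6.3 = 1.323 pp.
Hours worked: 0.46 × 1.4 = 0.644 pp.
TFP growth = 2.4 − 1.868 = 0.532%.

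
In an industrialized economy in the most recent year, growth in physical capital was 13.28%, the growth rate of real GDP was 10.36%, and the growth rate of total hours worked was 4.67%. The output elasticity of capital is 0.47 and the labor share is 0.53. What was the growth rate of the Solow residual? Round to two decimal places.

Labor's share = 1 − 0.47 = 0.53.
Physical capital: 0.47 × 13.28 = 6.2416 pp.
Total hours worked: 0.53 × 4.67 = 2.4751 pp.
TFP growth = 10.36 − 8.7167 = 1.6433%.

1.64%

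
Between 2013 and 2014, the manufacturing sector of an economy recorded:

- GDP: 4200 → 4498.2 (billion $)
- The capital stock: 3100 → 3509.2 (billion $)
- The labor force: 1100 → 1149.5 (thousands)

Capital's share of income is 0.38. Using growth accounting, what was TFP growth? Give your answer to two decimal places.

-0.71%

GDP growth = (4498.2 − 4200) / 4200 = 7.1%.
The capital stock growth = (3509.2 − 3100) / 3100 = 13.2%.
The labor force growth = (1149.5 − 1100) / 1100 = 4.5%.
Labor's share = 1 − 0.38 = 0.62.
The capital stock: 0.38 × 13.2 = 5.016 pp.
The labor force: 0.62 × 4.5 = 2.79 pp.
TFP growth = 7.1 − 7.806 = -0.706%.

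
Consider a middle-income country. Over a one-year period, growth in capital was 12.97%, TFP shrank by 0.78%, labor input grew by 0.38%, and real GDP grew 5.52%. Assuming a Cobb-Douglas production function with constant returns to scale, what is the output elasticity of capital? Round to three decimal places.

gY = gA + α·gK + (1−α)·gL, so gY − gA − gL = α(gK − gL).
5.52 + 0.78 − 0.38 = α × (12.97 − 0.38).
5.92 = 12.59 α, so α = 0.47021.

α = 0.470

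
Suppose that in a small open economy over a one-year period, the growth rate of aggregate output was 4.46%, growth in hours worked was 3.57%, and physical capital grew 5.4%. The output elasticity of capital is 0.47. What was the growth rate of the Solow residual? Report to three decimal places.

0.030%

Labor's share = 1 − 0.47 = 0.53.
Physical capital: 0.47 × 5.4 = 2.538 pp.
Hours worked: 0.53 × 3.57 = 1.8921 pp.
TFP growth = 4.46 − 4.4301 = 0.0299%.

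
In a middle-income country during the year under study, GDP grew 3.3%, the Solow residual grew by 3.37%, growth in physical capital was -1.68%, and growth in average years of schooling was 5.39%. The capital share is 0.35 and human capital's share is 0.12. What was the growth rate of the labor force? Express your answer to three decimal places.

Labor's share = 1 − 0.35 − 0.12 = 0.53.
gY = gA + 0.35×(-1.68) + 0.12×5.39 + 0.53×g.
0.53×g = 3.3 − 3.37 − 0.0588 = -0.1288.
g = -0.1288 / 0.53 = -0.24302%.

-0.243%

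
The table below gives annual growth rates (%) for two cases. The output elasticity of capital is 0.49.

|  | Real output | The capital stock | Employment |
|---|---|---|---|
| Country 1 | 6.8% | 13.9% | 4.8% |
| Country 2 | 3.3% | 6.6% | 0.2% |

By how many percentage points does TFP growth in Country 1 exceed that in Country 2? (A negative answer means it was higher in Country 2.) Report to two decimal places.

Labor's share = 1 − 0.49 = 0.51.
Country 1: TFP = 6.8 − 6.811 − 2.448 = -2.459%.
Country 2: TFP = 3.3 − 3.234 − 0.102 = -0.036%.
Difference = -2.459 − (-0.036) = -2.423 pp.

-2.42 percentage points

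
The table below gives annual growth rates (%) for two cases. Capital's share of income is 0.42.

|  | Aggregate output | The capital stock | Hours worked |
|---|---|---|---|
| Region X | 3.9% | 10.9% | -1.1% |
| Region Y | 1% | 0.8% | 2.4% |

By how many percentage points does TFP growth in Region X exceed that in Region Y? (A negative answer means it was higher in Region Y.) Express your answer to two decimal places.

0.69 percentage points

Labor's share = 1 − 0.42 = 0.58.
Region X: TFP = 3.9 − 4.578 + 0.638 = -0.04%.
Region Y: TFP = 1 − 0.336 − 1.392 = -0.728%.
Difference = -0.04 − (-0.728) = 0.688 pp.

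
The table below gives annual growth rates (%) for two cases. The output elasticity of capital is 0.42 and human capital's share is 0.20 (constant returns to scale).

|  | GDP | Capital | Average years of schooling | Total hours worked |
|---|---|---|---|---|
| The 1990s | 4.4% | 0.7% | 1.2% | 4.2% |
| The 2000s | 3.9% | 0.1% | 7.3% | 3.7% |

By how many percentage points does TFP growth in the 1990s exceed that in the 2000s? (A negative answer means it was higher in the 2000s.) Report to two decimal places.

1.28 percentage points

Labor's share = 1 − 0.42 − 0.2 = 0.38.
The 1990s: TFP = 4.4 − 0.294 − 0.24 − 1.596 = 2.27%.
The 2000s: TFP = 3.9 − 0.042 − 1.46 − 1.406 = 0.992%.
Difference = 2.27 − (0.992) = 1.278 pp.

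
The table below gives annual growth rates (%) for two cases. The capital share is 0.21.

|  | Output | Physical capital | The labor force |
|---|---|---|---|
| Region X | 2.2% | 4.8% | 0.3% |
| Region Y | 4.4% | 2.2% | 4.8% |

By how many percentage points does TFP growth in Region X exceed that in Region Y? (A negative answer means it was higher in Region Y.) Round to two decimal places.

0.81 percentage points

Labor's share = 1 − 0.21 = 0.79.
Region X: TFP = 2.2 − 1.008 − 0.237 = 0.955%.
Region Y: TFP = 4.4 − 0.462 − 3.792 = 0.146%.
Difference = 0.955 − (0.146) = 0.809 pp.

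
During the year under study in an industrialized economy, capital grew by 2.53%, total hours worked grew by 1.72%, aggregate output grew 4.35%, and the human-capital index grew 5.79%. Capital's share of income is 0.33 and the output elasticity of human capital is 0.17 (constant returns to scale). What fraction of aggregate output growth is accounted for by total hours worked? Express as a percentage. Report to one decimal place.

Labor's share = 1 − 0.33 − 0.17 = 0.5.
Total hours worked contributed 0.5 × 1.72 = 0.86 pp.
Share of growth = 0.86 / 4.35 × 100 = 19.77%.

Total hours worked accounted for 19.8% of growth.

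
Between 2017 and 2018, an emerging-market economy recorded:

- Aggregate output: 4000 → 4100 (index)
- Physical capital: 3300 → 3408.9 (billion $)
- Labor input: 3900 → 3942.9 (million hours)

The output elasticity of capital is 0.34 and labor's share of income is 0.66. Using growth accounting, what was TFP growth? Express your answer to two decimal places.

0.65%

Aggregate output growth = (4100 − 4000) / 4000 = 2.5%.
Physical capital growth = (3408.9 − 3300) / 3300 = 3.3%.
Labor input growth = (3942.9 − 3900) / 3900 = 1.1%.
Labor's share = 1 − 0.34 = 0.66.
Physical capital: 0.34 × 3.3 = 1.122 pp.
Labor input: 0.66 × 1.1 = 0.726 pp.
TFP growth = 2.5 − 1.848 = 0.652%.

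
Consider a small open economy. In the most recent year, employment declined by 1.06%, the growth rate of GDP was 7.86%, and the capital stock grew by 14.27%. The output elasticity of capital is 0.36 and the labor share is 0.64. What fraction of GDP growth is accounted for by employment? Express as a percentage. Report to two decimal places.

-8.63%

Labor's share = 1 − 0.36 = 0.64.
Employment contributed 0.64 × (-1.06) = -0.6784 pp.
Share of growth = -0.6784 / 7.86 × 100 = -8.631%.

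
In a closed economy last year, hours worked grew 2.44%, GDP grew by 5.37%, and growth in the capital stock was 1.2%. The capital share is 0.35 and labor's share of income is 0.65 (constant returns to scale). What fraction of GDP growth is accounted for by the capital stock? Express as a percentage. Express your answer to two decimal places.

7.82%

The capital stock contributed 0.35 × 1.2 = 0.42 pp.
Share of growth = 0.42 / 5.37 × 100 = 7.8212%.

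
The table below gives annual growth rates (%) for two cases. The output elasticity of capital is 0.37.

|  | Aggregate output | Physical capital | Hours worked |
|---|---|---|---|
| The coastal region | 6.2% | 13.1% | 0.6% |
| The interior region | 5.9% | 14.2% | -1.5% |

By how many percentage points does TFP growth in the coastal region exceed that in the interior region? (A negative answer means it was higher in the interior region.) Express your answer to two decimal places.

-0.62 percentage points

Labor's share = 1 − 0.37 = 0.63.
The coastal region: TFP = 6.2 − 4.847 − 0.378 = 0.975%.
The interior region: TFP = 5.9 − 5.254 + 0.945 = 1.591%.
Difference = 0.975 − (1.591) = -0.616 pp.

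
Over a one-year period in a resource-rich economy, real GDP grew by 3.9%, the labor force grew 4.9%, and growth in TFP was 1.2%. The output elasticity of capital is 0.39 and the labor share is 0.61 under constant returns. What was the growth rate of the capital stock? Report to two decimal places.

-0.74%

Labor's share = 1 − 0.39 = 0.61.
gY = gA + 0.61×4.9 + 0.39×g.
0.39×g = 3.9 − 1.2 − 2.989 = -0.289.
g = -0.289 / 0.39 = -0.741%.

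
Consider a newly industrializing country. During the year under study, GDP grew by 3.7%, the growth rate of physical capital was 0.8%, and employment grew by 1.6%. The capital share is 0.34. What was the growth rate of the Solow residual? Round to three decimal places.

2.372%

Labor's share = 1 − 0.34 = 0.66.
Physical capital: 0.34 × 0.8 = 0.272 pp.
Employment: 0.66 × 1.6 = 1.056 pp.
TFP growth = 3.7 − 1.328 = 2.372%.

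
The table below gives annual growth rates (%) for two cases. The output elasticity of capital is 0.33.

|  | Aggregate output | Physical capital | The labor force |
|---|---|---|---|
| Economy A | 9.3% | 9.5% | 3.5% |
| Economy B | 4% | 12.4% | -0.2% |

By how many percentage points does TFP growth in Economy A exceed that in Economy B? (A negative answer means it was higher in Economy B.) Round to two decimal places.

Labor's share = 1 − 0.33 = 0.67.
Economy A: TFP = 9.3 − 3.135 − 2.345 = 3.82%.
Economy B: TFP = 4 − 4.092 + 0.134 = 0.042%.
Difference = 3.82 − (0.042) = 3.778 pp.

3.78 percentage points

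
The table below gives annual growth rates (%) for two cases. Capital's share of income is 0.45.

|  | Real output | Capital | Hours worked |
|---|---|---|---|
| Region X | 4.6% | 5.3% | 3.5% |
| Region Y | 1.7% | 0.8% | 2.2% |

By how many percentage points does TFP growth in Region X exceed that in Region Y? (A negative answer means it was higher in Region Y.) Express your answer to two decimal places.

0.16 percentage points

Labor's share = 1 − 0.45 = 0.55.
Region X: TFP = 4.6 − 2.385 − 1.925 = 0.29%.
Region Y: TFP = 1.7 − 0.36 − 1.21 = 0.13%.
Difference = 0.29 − (0.13) = 0.16 pp.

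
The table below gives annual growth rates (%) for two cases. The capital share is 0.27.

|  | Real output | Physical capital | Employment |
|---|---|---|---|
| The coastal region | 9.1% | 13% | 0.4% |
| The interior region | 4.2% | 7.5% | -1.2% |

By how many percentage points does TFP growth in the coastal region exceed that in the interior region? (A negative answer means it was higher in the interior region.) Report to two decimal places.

2.25 percentage points

Labor's share = 1 − 0.27 = 0.73.
The coastal region: TFP = 9.1 − 3.51 − 0.292 = 5.298%.
The interior region: TFP = 4.2 − 2.025 + 0.876 = 3.051%.
Difference = 5.298 − (3.051) = 2.247 pp.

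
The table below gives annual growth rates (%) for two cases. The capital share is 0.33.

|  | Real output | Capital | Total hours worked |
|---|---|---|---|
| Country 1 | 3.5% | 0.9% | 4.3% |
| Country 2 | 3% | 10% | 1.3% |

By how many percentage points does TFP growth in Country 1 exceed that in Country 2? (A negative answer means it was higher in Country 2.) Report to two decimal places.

1.49 percentage points

Labor's share = 1 − 0.33 = 0.67.
Country 1: TFP = 3.5 − 0.297 − 2.881 = 0.322%.
Country 2: TFP = 3 − 3.3 − 0.871 = -1.171%.
Difference = 0.322 − (-1.171) = 1.493 pp.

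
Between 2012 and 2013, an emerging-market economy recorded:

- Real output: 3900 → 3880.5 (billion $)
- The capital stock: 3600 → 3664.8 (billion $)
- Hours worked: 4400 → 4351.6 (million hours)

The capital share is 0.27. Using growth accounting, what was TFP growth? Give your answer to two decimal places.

-0.18%

Real output growth = (3880.5 − 3900) / 3900 = -0.5%.
The capital stock growth = (3664.8 − 3600) / 3600 = 1.8%.
Hours worked growth = (4351.6 − 4400) / 4400 = -1.1%.
Labor's share = 1 − 0.27 = 0.73.
The capital stock: 0.27 × 1.8 = 0.486 pp.
Hours worked: 0.73 × (-1.1) = -0.803 pp.
TFP growth = -0.5 + 0.317 = -0.183%.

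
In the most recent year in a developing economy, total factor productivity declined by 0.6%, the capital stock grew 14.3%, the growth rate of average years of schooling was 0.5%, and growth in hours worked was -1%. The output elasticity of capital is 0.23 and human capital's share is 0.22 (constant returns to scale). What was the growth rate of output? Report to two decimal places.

Output growth was 2.25%.

Labor's share = 1 − 0.23 − 0.22 = 0.55.
The capital stock: 0.23 × 14.3 = 3.289 pp.
Average years of schooling: 0.22 × 0.5 = 0.11 pp.
Hours worked: 0.55 × (-1) = -0.55 pp.
Output growth = -0.6 + 2.849 = 2.249%.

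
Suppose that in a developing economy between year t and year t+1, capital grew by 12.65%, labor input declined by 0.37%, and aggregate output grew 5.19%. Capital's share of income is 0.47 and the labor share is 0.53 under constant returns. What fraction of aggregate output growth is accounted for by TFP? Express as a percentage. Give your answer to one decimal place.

Labor's share = 1 − 0.47 = 0.53.
Capital: 0.47 × 12.65 = 5.9455 pp.
Labor input: 0.53 × (-0.37) = -0.1961 pp.
TFP growth = 5.19 − 5.7494 = -0.5594%.
TFP share of growth = -0.5594 / 5.19 × 100 = -10.778%.

-10.8%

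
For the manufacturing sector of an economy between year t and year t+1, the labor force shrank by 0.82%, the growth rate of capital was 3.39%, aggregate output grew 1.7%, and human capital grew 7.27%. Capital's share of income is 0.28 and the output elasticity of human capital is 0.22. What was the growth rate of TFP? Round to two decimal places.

-0.44%

Labor's share = 1 − 0.28 − 0.22 = 0.5.
Capital: 0.28 × 3.39 = 0.9492 pp.
Human capital: 0.22 × 7.27 = 1.5994 pp.
The labor force: 0.5 × (-0.82) = -0.41 pp.
TFP growth = 1.7 − 2.1386 = -0.4386%.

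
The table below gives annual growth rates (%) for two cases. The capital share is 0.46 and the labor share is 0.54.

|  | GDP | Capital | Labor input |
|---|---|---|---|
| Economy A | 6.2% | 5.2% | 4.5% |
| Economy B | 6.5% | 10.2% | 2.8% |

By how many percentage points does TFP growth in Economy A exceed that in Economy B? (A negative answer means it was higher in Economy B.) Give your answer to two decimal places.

1.08 percentage points

Labor's share = 1 − 0.46 = 0.54.
Economy A: TFP = 6.2 − 2.392 − 2.43 = 1.378%.
Economy B: TFP = 6.5 − 4.692 − 1.512 = 0.296%.
Difference = 1.378 − (0.296) = 1.082 pp.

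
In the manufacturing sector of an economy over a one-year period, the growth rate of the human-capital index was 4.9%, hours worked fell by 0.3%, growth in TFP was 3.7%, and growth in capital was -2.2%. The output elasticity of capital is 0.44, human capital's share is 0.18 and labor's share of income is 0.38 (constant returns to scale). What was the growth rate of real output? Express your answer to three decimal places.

3.500%

Labor's share = 1 − 0.44 − 0.18 = 0.38.
Capital: 0.44 × (-2.2) = -0.968 pp.
The human-capital index: 0.18 × 4.9 = 0.882 pp.
Hours worked: 0.38 × (-0.3) = -0.114 pp.
Output growth = 3.7 + (-0.2) = 3.5%.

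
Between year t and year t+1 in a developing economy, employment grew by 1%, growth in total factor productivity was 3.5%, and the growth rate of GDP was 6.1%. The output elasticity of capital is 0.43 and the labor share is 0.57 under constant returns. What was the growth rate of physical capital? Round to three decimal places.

Labor's share = 1 − 0.43 = 0.57.
gY = gA + 0.57×1 + 0.43×g.
0.43×g = 6.1 − 3.5 − 0.57 = 2.03.
g = 2.03 / 0.43 = 4.72093%.

Physical capital grew 4.721%.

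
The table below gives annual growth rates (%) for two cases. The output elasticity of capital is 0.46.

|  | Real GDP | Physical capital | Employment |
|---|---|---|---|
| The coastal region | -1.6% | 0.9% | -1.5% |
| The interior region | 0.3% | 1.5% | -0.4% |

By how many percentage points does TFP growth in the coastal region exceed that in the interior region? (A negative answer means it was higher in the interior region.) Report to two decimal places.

-1.03 percentage points

Labor's share = 1 − 0.46 = 0.54.
The coastal region: TFP = -1.6 − 0.414 + 0.81 = -1.204%.
The interior region: TFP = 0.3 − 0.69 + 0.216 = -0.174%.
Difference = -1.204 − (-0.174) = -1.03 pp.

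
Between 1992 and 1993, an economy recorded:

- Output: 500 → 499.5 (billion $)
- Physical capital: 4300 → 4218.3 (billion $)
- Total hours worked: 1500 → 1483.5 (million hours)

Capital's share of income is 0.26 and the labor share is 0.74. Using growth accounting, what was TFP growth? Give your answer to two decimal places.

Output growth = (499.5 − 500) / 500 = -0.1%.
Physical capital growth = (4218.3 − 4300) / 4300 = -1.9%.
Total hours worked growth = (1483.5 − 1500) / 1500 = -1.1%.
Labor's share = 1 − 0.26 = 0.74.
Physical capital: 0.26 × (-1.9) = -0.494 pp.
Total hours worked: 0.74 × (-1.1) = -0.814 pp.
TFP growth = -0.1 + 1.308 = 1.208%.

1.21%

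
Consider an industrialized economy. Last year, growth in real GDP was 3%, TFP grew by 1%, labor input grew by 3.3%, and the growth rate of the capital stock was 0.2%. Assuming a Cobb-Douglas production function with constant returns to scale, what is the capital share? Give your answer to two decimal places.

gY = gA + α·gK + (1−α)·gL, so gY − gA − gL = α(gK − gL).
3 − 1 − 3.3 = α × (0.2 − 3.3).
-1.3 = -3.1 α, so α = 0.4194.

α = 0.42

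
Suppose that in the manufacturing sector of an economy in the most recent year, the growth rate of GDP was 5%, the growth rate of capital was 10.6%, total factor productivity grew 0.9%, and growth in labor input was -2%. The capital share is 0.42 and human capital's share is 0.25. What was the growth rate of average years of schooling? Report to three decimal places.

1.232%

Labor's share = 1 − 0.42 − 0.25 = 0.33.
gY = gA + 0.42×10.6 + 0.33×(-2) + 0.25×g.
0.25×g = 5 − 0.9 − 3.792 = 0.308.
g = 0.308 / 0.25 = 1.232%.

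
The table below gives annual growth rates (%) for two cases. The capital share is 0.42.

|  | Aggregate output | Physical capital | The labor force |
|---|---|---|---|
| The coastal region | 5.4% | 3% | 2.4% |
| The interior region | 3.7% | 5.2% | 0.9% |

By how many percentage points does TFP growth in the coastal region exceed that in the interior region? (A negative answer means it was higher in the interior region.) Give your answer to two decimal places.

1.75 percentage points

Labor's share = 1 − 0.42 = 0.58.
The coastal region: TFP = 5.4 − 1.26 − 1.392 = 2.748%.
The interior region: TFP = 3.7 − 2.184 − 0.522 = 0.994%.
Difference = 2.748 − (0.994) = 1.754 pp.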